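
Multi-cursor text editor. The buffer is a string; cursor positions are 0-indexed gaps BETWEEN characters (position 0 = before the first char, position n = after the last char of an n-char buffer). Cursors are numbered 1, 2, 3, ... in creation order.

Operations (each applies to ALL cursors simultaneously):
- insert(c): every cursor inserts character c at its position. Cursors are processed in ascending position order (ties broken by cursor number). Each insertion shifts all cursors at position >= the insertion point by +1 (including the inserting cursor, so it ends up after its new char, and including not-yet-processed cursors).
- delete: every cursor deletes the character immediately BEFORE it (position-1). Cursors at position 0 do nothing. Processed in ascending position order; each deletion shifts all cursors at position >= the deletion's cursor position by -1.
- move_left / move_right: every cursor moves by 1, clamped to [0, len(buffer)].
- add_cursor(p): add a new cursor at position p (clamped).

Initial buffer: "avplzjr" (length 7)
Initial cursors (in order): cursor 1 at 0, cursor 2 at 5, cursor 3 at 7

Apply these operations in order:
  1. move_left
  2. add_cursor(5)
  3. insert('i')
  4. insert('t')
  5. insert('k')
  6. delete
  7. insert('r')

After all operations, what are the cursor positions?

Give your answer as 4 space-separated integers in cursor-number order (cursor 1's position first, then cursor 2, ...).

Answer: 3 10 18 14

Derivation:
After op 1 (move_left): buffer="avplzjr" (len 7), cursors c1@0 c2@4 c3@6, authorship .......
After op 2 (add_cursor(5)): buffer="avplzjr" (len 7), cursors c1@0 c2@4 c4@5 c3@6, authorship .......
After op 3 (insert('i')): buffer="iavplizijir" (len 11), cursors c1@1 c2@6 c4@8 c3@10, authorship 1....2.4.3.
After op 4 (insert('t')): buffer="itavplitzitjitr" (len 15), cursors c1@2 c2@8 c4@11 c3@14, authorship 11....22.44.33.
After op 5 (insert('k')): buffer="itkavplitkzitkjitkr" (len 19), cursors c1@3 c2@10 c4@14 c3@18, authorship 111....222.444.333.
After op 6 (delete): buffer="itavplitzitjitr" (len 15), cursors c1@2 c2@8 c4@11 c3@14, authorship 11....22.44.33.
After op 7 (insert('r')): buffer="itravplitrzitrjitrr" (len 19), cursors c1@3 c2@10 c4@14 c3@18, authorship 111....222.444.333.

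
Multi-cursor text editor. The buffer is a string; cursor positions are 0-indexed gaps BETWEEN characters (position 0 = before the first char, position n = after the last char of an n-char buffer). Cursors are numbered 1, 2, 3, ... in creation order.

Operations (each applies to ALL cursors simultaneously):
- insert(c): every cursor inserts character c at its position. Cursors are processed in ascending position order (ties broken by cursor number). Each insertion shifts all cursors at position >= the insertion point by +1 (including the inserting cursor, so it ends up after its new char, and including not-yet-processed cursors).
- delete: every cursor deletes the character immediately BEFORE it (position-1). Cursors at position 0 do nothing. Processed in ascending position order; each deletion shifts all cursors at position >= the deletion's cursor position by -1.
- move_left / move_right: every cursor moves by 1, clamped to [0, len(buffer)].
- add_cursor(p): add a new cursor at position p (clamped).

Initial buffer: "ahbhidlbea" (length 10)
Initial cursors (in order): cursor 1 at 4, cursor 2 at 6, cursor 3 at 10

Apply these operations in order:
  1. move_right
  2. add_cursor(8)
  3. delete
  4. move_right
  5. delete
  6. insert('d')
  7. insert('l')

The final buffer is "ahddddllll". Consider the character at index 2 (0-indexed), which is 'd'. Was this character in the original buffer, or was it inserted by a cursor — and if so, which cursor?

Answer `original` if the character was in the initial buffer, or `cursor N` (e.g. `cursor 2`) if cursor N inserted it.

After op 1 (move_right): buffer="ahbhidlbea" (len 10), cursors c1@5 c2@7 c3@10, authorship ..........
After op 2 (add_cursor(8)): buffer="ahbhidlbea" (len 10), cursors c1@5 c2@7 c4@8 c3@10, authorship ..........
After op 3 (delete): buffer="ahbhde" (len 6), cursors c1@4 c2@5 c4@5 c3@6, authorship ......
After op 4 (move_right): buffer="ahbhde" (len 6), cursors c1@5 c2@6 c3@6 c4@6, authorship ......
After op 5 (delete): buffer="ah" (len 2), cursors c1@2 c2@2 c3@2 c4@2, authorship ..
After op 6 (insert('d')): buffer="ahdddd" (len 6), cursors c1@6 c2@6 c3@6 c4@6, authorship ..1234
After op 7 (insert('l')): buffer="ahddddllll" (len 10), cursors c1@10 c2@10 c3@10 c4@10, authorship ..12341234
Authorship (.=original, N=cursor N): . . 1 2 3 4 1 2 3 4
Index 2: author = 1

Answer: cursor 1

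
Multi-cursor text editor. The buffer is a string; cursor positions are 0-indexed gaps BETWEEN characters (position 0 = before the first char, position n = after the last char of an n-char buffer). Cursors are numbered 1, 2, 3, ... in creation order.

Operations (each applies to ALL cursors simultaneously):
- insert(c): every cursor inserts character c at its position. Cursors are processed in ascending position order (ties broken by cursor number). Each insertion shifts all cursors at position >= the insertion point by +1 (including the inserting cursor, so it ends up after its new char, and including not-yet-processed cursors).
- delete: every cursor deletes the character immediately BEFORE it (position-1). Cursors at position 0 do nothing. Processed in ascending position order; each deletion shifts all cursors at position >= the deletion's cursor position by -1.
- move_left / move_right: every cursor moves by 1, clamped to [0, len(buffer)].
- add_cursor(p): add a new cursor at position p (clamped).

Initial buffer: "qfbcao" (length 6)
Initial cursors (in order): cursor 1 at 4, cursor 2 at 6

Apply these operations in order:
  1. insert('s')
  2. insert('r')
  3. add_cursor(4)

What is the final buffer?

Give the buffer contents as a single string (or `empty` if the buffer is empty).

After op 1 (insert('s')): buffer="qfbcsaos" (len 8), cursors c1@5 c2@8, authorship ....1..2
After op 2 (insert('r')): buffer="qfbcsraosr" (len 10), cursors c1@6 c2@10, authorship ....11..22
After op 3 (add_cursor(4)): buffer="qfbcsraosr" (len 10), cursors c3@4 c1@6 c2@10, authorship ....11..22

Answer: qfbcsraosr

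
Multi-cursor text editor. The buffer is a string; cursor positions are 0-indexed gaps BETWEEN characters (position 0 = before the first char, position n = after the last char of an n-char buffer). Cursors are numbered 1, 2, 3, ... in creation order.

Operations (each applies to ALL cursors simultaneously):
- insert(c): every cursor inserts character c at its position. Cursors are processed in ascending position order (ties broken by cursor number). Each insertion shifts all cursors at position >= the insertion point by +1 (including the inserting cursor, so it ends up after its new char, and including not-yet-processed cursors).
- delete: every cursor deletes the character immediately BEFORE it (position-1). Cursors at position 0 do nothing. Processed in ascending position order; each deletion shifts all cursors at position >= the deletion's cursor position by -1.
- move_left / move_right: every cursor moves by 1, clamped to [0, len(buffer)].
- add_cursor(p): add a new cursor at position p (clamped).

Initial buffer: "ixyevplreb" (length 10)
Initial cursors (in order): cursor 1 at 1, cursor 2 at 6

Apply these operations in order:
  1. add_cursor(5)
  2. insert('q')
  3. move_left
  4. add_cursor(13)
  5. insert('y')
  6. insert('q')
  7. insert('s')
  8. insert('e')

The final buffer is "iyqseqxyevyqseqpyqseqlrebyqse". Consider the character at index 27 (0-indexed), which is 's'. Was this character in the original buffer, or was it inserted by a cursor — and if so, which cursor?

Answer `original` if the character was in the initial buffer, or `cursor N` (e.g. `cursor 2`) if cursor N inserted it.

After op 1 (add_cursor(5)): buffer="ixyevplreb" (len 10), cursors c1@1 c3@5 c2@6, authorship ..........
After op 2 (insert('q')): buffer="iqxyevqpqlreb" (len 13), cursors c1@2 c3@7 c2@9, authorship .1....3.2....
After op 3 (move_left): buffer="iqxyevqpqlreb" (len 13), cursors c1@1 c3@6 c2@8, authorship .1....3.2....
After op 4 (add_cursor(13)): buffer="iqxyevqpqlreb" (len 13), cursors c1@1 c3@6 c2@8 c4@13, authorship .1....3.2....
After op 5 (insert('y')): buffer="iyqxyevyqpyqlreby" (len 17), cursors c1@2 c3@8 c2@11 c4@17, authorship .11....33.22....4
After op 6 (insert('q')): buffer="iyqqxyevyqqpyqqlrebyq" (len 21), cursors c1@3 c3@10 c2@14 c4@21, authorship .111....333.222....44
After op 7 (insert('s')): buffer="iyqsqxyevyqsqpyqsqlrebyqs" (len 25), cursors c1@4 c3@12 c2@17 c4@25, authorship .1111....3333.2222....444
After op 8 (insert('e')): buffer="iyqseqxyevyqseqpyqseqlrebyqse" (len 29), cursors c1@5 c3@14 c2@20 c4@29, authorship .11111....33333.22222....4444
Authorship (.=original, N=cursor N): . 1 1 1 1 1 . . . . 3 3 3 3 3 . 2 2 2 2 2 . . . . 4 4 4 4
Index 27: author = 4

Answer: cursor 4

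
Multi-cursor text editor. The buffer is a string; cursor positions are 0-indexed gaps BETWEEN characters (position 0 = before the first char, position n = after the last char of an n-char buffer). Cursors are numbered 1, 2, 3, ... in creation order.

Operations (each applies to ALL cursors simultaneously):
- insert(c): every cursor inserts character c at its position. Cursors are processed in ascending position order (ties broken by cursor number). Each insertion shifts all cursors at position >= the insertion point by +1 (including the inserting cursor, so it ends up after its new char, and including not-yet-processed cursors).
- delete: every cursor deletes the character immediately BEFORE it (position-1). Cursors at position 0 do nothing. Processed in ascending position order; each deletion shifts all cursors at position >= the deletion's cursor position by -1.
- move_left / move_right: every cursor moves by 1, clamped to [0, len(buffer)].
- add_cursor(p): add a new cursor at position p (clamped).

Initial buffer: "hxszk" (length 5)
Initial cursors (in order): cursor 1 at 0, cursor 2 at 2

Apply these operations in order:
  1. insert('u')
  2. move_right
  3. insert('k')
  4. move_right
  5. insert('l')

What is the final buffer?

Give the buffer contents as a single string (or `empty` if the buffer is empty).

After op 1 (insert('u')): buffer="uhxuszk" (len 7), cursors c1@1 c2@4, authorship 1..2...
After op 2 (move_right): buffer="uhxuszk" (len 7), cursors c1@2 c2@5, authorship 1..2...
After op 3 (insert('k')): buffer="uhkxuskzk" (len 9), cursors c1@3 c2@7, authorship 1.1.2.2..
After op 4 (move_right): buffer="uhkxuskzk" (len 9), cursors c1@4 c2@8, authorship 1.1.2.2..
After op 5 (insert('l')): buffer="uhkxluskzlk" (len 11), cursors c1@5 c2@10, authorship 1.1.12.2.2.

Answer: uhkxluskzlk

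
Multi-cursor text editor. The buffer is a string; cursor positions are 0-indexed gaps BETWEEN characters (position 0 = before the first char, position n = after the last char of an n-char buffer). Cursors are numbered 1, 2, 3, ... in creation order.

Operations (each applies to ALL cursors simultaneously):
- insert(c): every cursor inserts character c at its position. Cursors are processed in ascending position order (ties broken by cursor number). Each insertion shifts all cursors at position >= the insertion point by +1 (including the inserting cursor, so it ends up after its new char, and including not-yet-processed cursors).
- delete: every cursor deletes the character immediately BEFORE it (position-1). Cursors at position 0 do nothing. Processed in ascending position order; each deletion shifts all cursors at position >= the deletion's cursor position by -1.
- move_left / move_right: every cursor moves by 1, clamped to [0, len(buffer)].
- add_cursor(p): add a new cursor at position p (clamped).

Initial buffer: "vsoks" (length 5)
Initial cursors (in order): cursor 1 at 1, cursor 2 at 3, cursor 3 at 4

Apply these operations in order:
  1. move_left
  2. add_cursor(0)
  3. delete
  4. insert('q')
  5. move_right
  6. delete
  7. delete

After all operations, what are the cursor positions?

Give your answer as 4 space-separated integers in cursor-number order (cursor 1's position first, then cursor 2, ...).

After op 1 (move_left): buffer="vsoks" (len 5), cursors c1@0 c2@2 c3@3, authorship .....
After op 2 (add_cursor(0)): buffer="vsoks" (len 5), cursors c1@0 c4@0 c2@2 c3@3, authorship .....
After op 3 (delete): buffer="vks" (len 3), cursors c1@0 c4@0 c2@1 c3@1, authorship ...
After op 4 (insert('q')): buffer="qqvqqks" (len 7), cursors c1@2 c4@2 c2@5 c3@5, authorship 14.23..
After op 5 (move_right): buffer="qqvqqks" (len 7), cursors c1@3 c4@3 c2@6 c3@6, authorship 14.23..
After op 6 (delete): buffer="qqs" (len 3), cursors c1@1 c4@1 c2@2 c3@2, authorship 12.
After op 7 (delete): buffer="s" (len 1), cursors c1@0 c2@0 c3@0 c4@0, authorship .

Answer: 0 0 0 0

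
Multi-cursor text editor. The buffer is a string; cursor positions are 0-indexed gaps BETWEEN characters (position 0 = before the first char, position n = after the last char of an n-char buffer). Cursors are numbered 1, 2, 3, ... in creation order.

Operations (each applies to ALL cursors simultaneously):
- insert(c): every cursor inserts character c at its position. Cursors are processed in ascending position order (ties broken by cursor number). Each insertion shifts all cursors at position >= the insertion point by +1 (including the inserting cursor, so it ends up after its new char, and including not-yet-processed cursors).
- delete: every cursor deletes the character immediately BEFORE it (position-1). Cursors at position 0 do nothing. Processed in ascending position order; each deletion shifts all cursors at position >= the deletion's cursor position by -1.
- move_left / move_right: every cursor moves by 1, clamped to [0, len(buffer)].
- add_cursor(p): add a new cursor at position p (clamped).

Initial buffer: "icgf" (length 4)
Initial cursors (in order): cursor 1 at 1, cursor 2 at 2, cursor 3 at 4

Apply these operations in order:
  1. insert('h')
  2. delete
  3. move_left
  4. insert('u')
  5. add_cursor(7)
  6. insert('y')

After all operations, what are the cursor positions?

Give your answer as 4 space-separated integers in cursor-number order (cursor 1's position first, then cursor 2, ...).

Answer: 2 5 9 11

Derivation:
After op 1 (insert('h')): buffer="ihchgfh" (len 7), cursors c1@2 c2@4 c3@7, authorship .1.2..3
After op 2 (delete): buffer="icgf" (len 4), cursors c1@1 c2@2 c3@4, authorship ....
After op 3 (move_left): buffer="icgf" (len 4), cursors c1@0 c2@1 c3@3, authorship ....
After op 4 (insert('u')): buffer="uiucguf" (len 7), cursors c1@1 c2@3 c3@6, authorship 1.2..3.
After op 5 (add_cursor(7)): buffer="uiucguf" (len 7), cursors c1@1 c2@3 c3@6 c4@7, authorship 1.2..3.
After op 6 (insert('y')): buffer="uyiuycguyfy" (len 11), cursors c1@2 c2@5 c3@9 c4@11, authorship 11.22..33.4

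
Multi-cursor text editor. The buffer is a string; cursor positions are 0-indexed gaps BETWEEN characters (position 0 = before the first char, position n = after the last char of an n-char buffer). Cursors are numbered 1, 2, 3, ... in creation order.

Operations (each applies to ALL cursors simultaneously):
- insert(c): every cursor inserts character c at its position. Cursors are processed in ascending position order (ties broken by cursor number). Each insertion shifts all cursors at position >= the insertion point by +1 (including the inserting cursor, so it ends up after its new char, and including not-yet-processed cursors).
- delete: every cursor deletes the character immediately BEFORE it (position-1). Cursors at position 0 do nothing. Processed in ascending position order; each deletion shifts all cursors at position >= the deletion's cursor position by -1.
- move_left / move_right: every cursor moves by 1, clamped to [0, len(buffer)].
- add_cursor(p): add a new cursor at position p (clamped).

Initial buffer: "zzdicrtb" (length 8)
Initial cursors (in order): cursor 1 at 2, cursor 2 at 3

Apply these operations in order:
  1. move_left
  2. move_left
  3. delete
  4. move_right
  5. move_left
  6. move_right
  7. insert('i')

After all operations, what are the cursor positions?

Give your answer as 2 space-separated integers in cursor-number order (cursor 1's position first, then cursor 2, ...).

Answer: 3 3

Derivation:
After op 1 (move_left): buffer="zzdicrtb" (len 8), cursors c1@1 c2@2, authorship ........
After op 2 (move_left): buffer="zzdicrtb" (len 8), cursors c1@0 c2@1, authorship ........
After op 3 (delete): buffer="zdicrtb" (len 7), cursors c1@0 c2@0, authorship .......
After op 4 (move_right): buffer="zdicrtb" (len 7), cursors c1@1 c2@1, authorship .......
After op 5 (move_left): buffer="zdicrtb" (len 7), cursors c1@0 c2@0, authorship .......
After op 6 (move_right): buffer="zdicrtb" (len 7), cursors c1@1 c2@1, authorship .......
After op 7 (insert('i')): buffer="ziidicrtb" (len 9), cursors c1@3 c2@3, authorship .12......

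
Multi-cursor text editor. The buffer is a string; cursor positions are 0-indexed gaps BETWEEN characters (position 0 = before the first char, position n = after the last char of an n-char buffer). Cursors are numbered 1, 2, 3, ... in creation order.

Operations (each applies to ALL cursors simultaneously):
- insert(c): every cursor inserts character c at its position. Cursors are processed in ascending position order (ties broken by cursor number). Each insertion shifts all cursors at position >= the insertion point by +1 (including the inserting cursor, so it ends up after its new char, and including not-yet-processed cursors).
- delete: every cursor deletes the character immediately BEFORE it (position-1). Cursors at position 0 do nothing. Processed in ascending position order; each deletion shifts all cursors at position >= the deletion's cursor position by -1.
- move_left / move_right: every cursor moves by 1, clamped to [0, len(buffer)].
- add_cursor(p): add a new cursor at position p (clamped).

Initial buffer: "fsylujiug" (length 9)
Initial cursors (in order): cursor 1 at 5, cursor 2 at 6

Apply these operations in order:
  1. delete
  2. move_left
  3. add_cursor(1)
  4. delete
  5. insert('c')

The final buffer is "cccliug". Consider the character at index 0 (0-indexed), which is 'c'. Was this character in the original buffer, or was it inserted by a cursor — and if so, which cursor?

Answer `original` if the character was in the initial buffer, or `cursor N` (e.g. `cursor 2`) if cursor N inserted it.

Answer: cursor 1

Derivation:
After op 1 (delete): buffer="fsyliug" (len 7), cursors c1@4 c2@4, authorship .......
After op 2 (move_left): buffer="fsyliug" (len 7), cursors c1@3 c2@3, authorship .......
After op 3 (add_cursor(1)): buffer="fsyliug" (len 7), cursors c3@1 c1@3 c2@3, authorship .......
After op 4 (delete): buffer="liug" (len 4), cursors c1@0 c2@0 c3@0, authorship ....
After op 5 (insert('c')): buffer="cccliug" (len 7), cursors c1@3 c2@3 c3@3, authorship 123....
Authorship (.=original, N=cursor N): 1 2 3 . . . .
Index 0: author = 1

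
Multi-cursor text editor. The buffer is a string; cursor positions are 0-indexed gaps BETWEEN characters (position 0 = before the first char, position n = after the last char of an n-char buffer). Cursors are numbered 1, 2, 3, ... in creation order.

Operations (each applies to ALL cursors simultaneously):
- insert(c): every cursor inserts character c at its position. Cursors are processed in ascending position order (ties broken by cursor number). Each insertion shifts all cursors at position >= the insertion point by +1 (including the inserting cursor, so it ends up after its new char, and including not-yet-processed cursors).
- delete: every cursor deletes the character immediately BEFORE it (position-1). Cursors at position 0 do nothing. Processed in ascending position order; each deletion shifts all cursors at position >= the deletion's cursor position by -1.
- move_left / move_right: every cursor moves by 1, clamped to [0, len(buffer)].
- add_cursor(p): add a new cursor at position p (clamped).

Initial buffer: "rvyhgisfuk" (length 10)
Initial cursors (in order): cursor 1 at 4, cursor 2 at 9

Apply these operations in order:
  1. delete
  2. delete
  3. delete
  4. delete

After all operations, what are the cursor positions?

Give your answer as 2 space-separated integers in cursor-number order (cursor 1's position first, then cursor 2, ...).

After op 1 (delete): buffer="rvygisfk" (len 8), cursors c1@3 c2@7, authorship ........
After op 2 (delete): buffer="rvgisk" (len 6), cursors c1@2 c2@5, authorship ......
After op 3 (delete): buffer="rgik" (len 4), cursors c1@1 c2@3, authorship ....
After op 4 (delete): buffer="gk" (len 2), cursors c1@0 c2@1, authorship ..

Answer: 0 1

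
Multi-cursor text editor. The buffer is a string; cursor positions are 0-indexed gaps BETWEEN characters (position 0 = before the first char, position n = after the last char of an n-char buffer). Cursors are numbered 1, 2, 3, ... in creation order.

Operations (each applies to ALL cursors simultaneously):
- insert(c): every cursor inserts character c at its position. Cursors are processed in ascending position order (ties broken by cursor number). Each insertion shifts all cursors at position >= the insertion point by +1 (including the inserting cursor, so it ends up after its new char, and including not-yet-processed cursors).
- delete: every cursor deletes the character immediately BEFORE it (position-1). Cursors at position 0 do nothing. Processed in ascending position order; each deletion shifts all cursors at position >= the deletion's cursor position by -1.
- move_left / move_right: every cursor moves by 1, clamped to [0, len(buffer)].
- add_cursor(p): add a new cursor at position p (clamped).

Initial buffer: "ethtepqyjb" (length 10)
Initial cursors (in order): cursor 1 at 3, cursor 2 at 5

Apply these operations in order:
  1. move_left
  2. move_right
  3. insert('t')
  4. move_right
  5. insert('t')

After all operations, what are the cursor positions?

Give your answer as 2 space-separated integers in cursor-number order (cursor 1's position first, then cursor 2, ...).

After op 1 (move_left): buffer="ethtepqyjb" (len 10), cursors c1@2 c2@4, authorship ..........
After op 2 (move_right): buffer="ethtepqyjb" (len 10), cursors c1@3 c2@5, authorship ..........
After op 3 (insert('t')): buffer="ethttetpqyjb" (len 12), cursors c1@4 c2@7, authorship ...1..2.....
After op 4 (move_right): buffer="ethttetpqyjb" (len 12), cursors c1@5 c2@8, authorship ...1..2.....
After op 5 (insert('t')): buffer="ethtttetptqyjb" (len 14), cursors c1@6 c2@10, authorship ...1.1.2.2....

Answer: 6 10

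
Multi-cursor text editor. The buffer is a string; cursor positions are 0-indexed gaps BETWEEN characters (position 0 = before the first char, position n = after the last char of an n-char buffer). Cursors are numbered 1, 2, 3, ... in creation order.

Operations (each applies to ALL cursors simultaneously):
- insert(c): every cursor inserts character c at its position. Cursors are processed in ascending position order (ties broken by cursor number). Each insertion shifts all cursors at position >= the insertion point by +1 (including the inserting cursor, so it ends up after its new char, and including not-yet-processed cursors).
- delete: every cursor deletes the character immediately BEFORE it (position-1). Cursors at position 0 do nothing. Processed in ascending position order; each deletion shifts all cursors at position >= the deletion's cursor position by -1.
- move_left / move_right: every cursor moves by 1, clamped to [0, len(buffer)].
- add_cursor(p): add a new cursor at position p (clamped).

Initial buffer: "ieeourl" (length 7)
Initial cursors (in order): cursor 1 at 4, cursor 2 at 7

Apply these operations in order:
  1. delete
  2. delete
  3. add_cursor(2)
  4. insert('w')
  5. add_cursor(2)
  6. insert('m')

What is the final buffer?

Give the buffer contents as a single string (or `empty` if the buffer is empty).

Answer: iemwwmmuwm

Derivation:
After op 1 (delete): buffer="ieeur" (len 5), cursors c1@3 c2@5, authorship .....
After op 2 (delete): buffer="ieu" (len 3), cursors c1@2 c2@3, authorship ...
After op 3 (add_cursor(2)): buffer="ieu" (len 3), cursors c1@2 c3@2 c2@3, authorship ...
After op 4 (insert('w')): buffer="iewwuw" (len 6), cursors c1@4 c3@4 c2@6, authorship ..13.2
After op 5 (add_cursor(2)): buffer="iewwuw" (len 6), cursors c4@2 c1@4 c3@4 c2@6, authorship ..13.2
After op 6 (insert('m')): buffer="iemwwmmuwm" (len 10), cursors c4@3 c1@7 c3@7 c2@10, authorship ..41313.22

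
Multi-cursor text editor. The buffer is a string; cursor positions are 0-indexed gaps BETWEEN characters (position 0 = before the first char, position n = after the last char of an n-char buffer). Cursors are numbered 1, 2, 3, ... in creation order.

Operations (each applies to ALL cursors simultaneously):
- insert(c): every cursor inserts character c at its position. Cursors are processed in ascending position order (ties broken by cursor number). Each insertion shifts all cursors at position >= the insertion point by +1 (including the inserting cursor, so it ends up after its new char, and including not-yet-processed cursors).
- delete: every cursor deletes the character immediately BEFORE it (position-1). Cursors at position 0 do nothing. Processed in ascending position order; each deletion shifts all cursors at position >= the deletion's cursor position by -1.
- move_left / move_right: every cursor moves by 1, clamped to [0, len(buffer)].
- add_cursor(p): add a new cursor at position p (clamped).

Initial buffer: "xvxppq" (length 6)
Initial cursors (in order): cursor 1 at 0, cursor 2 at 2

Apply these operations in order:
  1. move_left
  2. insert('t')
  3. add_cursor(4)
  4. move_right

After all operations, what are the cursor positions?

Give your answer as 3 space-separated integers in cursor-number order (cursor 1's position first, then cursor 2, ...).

After op 1 (move_left): buffer="xvxppq" (len 6), cursors c1@0 c2@1, authorship ......
After op 2 (insert('t')): buffer="txtvxppq" (len 8), cursors c1@1 c2@3, authorship 1.2.....
After op 3 (add_cursor(4)): buffer="txtvxppq" (len 8), cursors c1@1 c2@3 c3@4, authorship 1.2.....
After op 4 (move_right): buffer="txtvxppq" (len 8), cursors c1@2 c2@4 c3@5, authorship 1.2.....

Answer: 2 4 5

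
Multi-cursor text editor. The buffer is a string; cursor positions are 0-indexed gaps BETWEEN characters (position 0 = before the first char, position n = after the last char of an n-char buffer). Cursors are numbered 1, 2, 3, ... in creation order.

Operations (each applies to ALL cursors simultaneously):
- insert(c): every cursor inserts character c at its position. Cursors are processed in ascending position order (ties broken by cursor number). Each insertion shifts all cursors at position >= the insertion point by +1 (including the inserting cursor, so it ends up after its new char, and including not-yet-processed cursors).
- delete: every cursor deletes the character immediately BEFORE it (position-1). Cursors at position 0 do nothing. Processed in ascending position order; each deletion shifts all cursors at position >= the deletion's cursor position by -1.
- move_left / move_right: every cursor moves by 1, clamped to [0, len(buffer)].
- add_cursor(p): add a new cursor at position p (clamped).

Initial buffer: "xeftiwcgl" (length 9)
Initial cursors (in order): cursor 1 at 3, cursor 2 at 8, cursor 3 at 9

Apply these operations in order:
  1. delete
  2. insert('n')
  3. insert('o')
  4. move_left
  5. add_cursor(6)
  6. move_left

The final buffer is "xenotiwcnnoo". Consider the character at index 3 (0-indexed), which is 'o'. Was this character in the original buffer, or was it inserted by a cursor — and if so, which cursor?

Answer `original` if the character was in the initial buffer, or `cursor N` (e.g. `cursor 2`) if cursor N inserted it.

Answer: cursor 1

Derivation:
After op 1 (delete): buffer="xetiwc" (len 6), cursors c1@2 c2@6 c3@6, authorship ......
After op 2 (insert('n')): buffer="xentiwcnn" (len 9), cursors c1@3 c2@9 c3@9, authorship ..1....23
After op 3 (insert('o')): buffer="xenotiwcnnoo" (len 12), cursors c1@4 c2@12 c3@12, authorship ..11....2323
After op 4 (move_left): buffer="xenotiwcnnoo" (len 12), cursors c1@3 c2@11 c3@11, authorship ..11....2323
After op 5 (add_cursor(6)): buffer="xenotiwcnnoo" (len 12), cursors c1@3 c4@6 c2@11 c3@11, authorship ..11....2323
After op 6 (move_left): buffer="xenotiwcnnoo" (len 12), cursors c1@2 c4@5 c2@10 c3@10, authorship ..11....2323
Authorship (.=original, N=cursor N): . . 1 1 . . . . 2 3 2 3
Index 3: author = 1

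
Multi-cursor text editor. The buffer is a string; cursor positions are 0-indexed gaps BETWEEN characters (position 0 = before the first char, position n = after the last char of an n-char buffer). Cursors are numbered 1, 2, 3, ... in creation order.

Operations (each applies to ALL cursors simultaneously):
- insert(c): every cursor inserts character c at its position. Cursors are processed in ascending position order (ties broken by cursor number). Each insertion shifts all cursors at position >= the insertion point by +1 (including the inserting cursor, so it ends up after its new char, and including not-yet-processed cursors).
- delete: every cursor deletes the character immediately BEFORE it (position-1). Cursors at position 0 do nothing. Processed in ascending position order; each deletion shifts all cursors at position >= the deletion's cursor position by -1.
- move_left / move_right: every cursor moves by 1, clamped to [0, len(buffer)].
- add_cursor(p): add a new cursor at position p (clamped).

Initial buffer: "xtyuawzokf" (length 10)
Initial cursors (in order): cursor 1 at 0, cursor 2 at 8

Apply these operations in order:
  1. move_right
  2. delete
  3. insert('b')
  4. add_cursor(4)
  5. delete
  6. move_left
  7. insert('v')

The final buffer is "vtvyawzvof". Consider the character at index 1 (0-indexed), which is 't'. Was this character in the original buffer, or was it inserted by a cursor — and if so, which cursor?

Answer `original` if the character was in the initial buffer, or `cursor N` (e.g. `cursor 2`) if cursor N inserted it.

Answer: original

Derivation:
After op 1 (move_right): buffer="xtyuawzokf" (len 10), cursors c1@1 c2@9, authorship ..........
After op 2 (delete): buffer="tyuawzof" (len 8), cursors c1@0 c2@7, authorship ........
After op 3 (insert('b')): buffer="btyuawzobf" (len 10), cursors c1@1 c2@9, authorship 1.......2.
After op 4 (add_cursor(4)): buffer="btyuawzobf" (len 10), cursors c1@1 c3@4 c2@9, authorship 1.......2.
After op 5 (delete): buffer="tyawzof" (len 7), cursors c1@0 c3@2 c2@6, authorship .......
After op 6 (move_left): buffer="tyawzof" (len 7), cursors c1@0 c3@1 c2@5, authorship .......
After op 7 (insert('v')): buffer="vtvyawzvof" (len 10), cursors c1@1 c3@3 c2@8, authorship 1.3....2..
Authorship (.=original, N=cursor N): 1 . 3 . . . . 2 . .
Index 1: author = original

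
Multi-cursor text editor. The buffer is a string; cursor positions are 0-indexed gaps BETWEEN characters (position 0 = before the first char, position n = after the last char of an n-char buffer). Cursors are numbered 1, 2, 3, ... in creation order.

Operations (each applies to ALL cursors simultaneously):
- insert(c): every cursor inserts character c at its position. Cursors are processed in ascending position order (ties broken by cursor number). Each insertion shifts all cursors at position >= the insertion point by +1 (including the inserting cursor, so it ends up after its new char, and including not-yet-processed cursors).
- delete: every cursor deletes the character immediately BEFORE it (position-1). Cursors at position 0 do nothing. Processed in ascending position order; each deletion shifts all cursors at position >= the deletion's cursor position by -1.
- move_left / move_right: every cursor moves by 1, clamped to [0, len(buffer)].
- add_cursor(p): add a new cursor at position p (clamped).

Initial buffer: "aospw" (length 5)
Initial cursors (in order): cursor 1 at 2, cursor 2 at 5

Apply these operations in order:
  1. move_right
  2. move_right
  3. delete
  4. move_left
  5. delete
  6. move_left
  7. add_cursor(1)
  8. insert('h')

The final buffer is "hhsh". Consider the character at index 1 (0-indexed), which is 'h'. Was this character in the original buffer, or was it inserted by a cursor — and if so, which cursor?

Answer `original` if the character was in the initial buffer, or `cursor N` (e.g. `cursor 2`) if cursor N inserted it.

After op 1 (move_right): buffer="aospw" (len 5), cursors c1@3 c2@5, authorship .....
After op 2 (move_right): buffer="aospw" (len 5), cursors c1@4 c2@5, authorship .....
After op 3 (delete): buffer="aos" (len 3), cursors c1@3 c2@3, authorship ...
After op 4 (move_left): buffer="aos" (len 3), cursors c1@2 c2@2, authorship ...
After op 5 (delete): buffer="s" (len 1), cursors c1@0 c2@0, authorship .
After op 6 (move_left): buffer="s" (len 1), cursors c1@0 c2@0, authorship .
After op 7 (add_cursor(1)): buffer="s" (len 1), cursors c1@0 c2@0 c3@1, authorship .
After op 8 (insert('h')): buffer="hhsh" (len 4), cursors c1@2 c2@2 c3@4, authorship 12.3
Authorship (.=original, N=cursor N): 1 2 . 3
Index 1: author = 2

Answer: cursor 2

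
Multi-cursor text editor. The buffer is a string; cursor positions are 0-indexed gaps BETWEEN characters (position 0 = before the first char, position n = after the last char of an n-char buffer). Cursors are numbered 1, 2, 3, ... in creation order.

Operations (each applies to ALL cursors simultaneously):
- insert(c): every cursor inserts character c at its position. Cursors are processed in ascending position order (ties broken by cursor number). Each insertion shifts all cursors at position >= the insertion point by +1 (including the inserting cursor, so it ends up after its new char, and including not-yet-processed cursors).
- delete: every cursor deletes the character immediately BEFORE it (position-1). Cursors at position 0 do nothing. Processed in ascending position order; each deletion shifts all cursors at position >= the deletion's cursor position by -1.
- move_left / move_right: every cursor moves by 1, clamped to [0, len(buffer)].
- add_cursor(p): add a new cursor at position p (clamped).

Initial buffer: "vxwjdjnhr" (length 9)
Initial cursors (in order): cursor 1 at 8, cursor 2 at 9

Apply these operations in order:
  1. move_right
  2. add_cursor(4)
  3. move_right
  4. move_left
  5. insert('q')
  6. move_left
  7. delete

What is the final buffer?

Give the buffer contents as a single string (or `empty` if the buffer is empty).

After op 1 (move_right): buffer="vxwjdjnhr" (len 9), cursors c1@9 c2@9, authorship .........
After op 2 (add_cursor(4)): buffer="vxwjdjnhr" (len 9), cursors c3@4 c1@9 c2@9, authorship .........
After op 3 (move_right): buffer="vxwjdjnhr" (len 9), cursors c3@5 c1@9 c2@9, authorship .........
After op 4 (move_left): buffer="vxwjdjnhr" (len 9), cursors c3@4 c1@8 c2@8, authorship .........
After op 5 (insert('q')): buffer="vxwjqdjnhqqr" (len 12), cursors c3@5 c1@11 c2@11, authorship ....3....12.
After op 6 (move_left): buffer="vxwjqdjnhqqr" (len 12), cursors c3@4 c1@10 c2@10, authorship ....3....12.
After op 7 (delete): buffer="vxwqdjnqr" (len 9), cursors c3@3 c1@7 c2@7, authorship ...3...2.

Answer: vxwqdjnqr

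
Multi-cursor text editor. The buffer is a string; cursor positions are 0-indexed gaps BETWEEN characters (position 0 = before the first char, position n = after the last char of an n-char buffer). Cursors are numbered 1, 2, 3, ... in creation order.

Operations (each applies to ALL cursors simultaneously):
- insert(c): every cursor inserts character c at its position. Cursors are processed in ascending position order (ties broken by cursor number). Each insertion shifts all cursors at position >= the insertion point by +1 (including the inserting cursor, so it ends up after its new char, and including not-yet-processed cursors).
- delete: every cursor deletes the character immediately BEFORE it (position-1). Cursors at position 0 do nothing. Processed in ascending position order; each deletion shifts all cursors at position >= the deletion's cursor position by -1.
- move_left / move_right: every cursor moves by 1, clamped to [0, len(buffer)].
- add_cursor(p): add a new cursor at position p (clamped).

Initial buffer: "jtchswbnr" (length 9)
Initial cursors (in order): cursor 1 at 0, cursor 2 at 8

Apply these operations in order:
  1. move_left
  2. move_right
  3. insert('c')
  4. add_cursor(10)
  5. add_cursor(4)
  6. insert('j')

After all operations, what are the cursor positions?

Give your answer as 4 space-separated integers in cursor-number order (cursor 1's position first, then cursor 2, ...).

Answer: 3 14 14 6

Derivation:
After op 1 (move_left): buffer="jtchswbnr" (len 9), cursors c1@0 c2@7, authorship .........
After op 2 (move_right): buffer="jtchswbnr" (len 9), cursors c1@1 c2@8, authorship .........
After op 3 (insert('c')): buffer="jctchswbncr" (len 11), cursors c1@2 c2@10, authorship .1.......2.
After op 4 (add_cursor(10)): buffer="jctchswbncr" (len 11), cursors c1@2 c2@10 c3@10, authorship .1.......2.
After op 5 (add_cursor(4)): buffer="jctchswbncr" (len 11), cursors c1@2 c4@4 c2@10 c3@10, authorship .1.......2.
After op 6 (insert('j')): buffer="jcjtcjhswbncjjr" (len 15), cursors c1@3 c4@6 c2@14 c3@14, authorship .11..4.....223.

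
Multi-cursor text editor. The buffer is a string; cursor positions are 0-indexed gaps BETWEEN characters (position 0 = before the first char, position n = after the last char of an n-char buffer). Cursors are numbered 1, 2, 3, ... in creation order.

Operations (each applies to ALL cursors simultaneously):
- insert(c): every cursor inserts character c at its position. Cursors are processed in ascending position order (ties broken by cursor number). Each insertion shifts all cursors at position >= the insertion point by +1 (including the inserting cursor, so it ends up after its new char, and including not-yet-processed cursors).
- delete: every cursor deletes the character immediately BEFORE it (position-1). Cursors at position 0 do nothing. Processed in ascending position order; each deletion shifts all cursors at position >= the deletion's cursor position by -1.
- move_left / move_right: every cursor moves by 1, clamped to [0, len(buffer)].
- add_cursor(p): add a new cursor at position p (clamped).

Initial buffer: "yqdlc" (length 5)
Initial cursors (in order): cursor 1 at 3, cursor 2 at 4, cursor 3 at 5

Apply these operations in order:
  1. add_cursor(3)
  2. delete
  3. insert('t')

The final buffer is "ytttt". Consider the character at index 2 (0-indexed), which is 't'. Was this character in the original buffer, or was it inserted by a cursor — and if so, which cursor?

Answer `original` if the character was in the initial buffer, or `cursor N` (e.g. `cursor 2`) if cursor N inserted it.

After op 1 (add_cursor(3)): buffer="yqdlc" (len 5), cursors c1@3 c4@3 c2@4 c3@5, authorship .....
After op 2 (delete): buffer="y" (len 1), cursors c1@1 c2@1 c3@1 c4@1, authorship .
After op 3 (insert('t')): buffer="ytttt" (len 5), cursors c1@5 c2@5 c3@5 c4@5, authorship .1234
Authorship (.=original, N=cursor N): . 1 2 3 4
Index 2: author = 2

Answer: cursor 2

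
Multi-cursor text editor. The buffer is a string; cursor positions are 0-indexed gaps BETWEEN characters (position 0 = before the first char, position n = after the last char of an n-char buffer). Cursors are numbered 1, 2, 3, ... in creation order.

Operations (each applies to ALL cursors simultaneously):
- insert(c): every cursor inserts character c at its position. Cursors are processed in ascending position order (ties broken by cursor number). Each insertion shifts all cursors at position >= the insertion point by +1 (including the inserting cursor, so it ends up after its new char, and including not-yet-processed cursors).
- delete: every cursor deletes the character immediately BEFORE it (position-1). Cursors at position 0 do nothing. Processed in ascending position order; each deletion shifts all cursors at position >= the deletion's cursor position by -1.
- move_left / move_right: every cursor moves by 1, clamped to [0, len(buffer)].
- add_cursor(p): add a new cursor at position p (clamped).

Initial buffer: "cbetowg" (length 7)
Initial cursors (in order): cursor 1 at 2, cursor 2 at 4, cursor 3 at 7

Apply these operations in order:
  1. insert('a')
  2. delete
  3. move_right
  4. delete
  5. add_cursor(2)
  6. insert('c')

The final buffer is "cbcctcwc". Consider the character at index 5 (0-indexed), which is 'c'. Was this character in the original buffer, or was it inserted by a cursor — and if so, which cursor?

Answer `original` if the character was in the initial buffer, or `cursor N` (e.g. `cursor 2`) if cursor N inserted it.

After op 1 (insert('a')): buffer="cbaetaowga" (len 10), cursors c1@3 c2@6 c3@10, authorship ..1..2...3
After op 2 (delete): buffer="cbetowg" (len 7), cursors c1@2 c2@4 c3@7, authorship .......
After op 3 (move_right): buffer="cbetowg" (len 7), cursors c1@3 c2@5 c3@7, authorship .......
After op 4 (delete): buffer="cbtw" (len 4), cursors c1@2 c2@3 c3@4, authorship ....
After op 5 (add_cursor(2)): buffer="cbtw" (len 4), cursors c1@2 c4@2 c2@3 c3@4, authorship ....
After op 6 (insert('c')): buffer="cbcctcwc" (len 8), cursors c1@4 c4@4 c2@6 c3@8, authorship ..14.2.3
Authorship (.=original, N=cursor N): . . 1 4 . 2 . 3
Index 5: author = 2

Answer: cursor 2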